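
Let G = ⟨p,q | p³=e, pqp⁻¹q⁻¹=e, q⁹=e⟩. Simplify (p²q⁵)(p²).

Compute (p²q⁵) · (p²) by multiplying left to right and reducing via the relations at each step:
  (p²q⁵) · p² = pq⁵

Answer: pq⁵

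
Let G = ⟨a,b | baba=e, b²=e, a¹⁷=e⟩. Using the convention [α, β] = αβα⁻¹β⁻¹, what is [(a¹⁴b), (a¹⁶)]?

[(a¹⁴b), (a¹⁶)] = (a¹⁴b)·(a¹⁶)·(a¹⁴b)⁻¹·(a¹⁶)⁻¹.
  (a¹⁴b) · (a¹⁶) = a¹⁵b
  (a¹⁵b) · (a¹⁴b) = a
  a · a = a²

Answer: a²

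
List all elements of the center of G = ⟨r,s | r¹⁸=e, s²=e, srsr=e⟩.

An element z ∈ Z(G) iff z commutes with every generator.
For example r⁹ is central: (r⁹)·r = r¹⁰ = r·(r⁹); (r⁹)·s = r⁹s = s·(r⁹).
Whereas r ∉ Z(G) since r·s = rs ≠ r¹⁷s = s·r.
Checking each of the 36 elements this way gives Z(G) = {e, r⁹}, of order 2.

Answer: {e, r⁹}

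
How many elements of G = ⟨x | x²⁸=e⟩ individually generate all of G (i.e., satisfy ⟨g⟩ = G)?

G is cyclic of order 28. An element generates G iff its order is 28, and a cyclic group of order 28 has exactly φ(28) = 12 such elements.

Answer: 12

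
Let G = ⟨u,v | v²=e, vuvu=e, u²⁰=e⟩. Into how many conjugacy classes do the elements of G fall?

The conjugacy classes (representative and size) are:
  [e] (size 1), [u] (size 2), [u¹⁸] (size 2), [u³] (size 2), [u⁴] (size 2), [u¹⁵] (size 2), [u¹⁴] (size 2), [u⁷] (size 2), [u¹²] (size 2), [u¹¹] (size 2), [u¹⁰] (size 1), [u¹⁸v] (size 10), [u⁵v] (size 10).
Class equation: 1 + 2 + 2 + 2 + 2 + 2 + 2 + 2 + 2 + 2 + 1 + 10 + 10 = 40 = |G|. So G has 13 conjugacy classes.

Answer: 13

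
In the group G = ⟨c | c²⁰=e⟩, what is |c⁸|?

Compute successive powers until reaching e:
  (c⁸)¹ = c⁸, (c⁸)² = c¹⁶, (c⁸)³ = c⁴, (c⁸)⁴ = c¹², (c⁸)⁵ = e.
The smallest positive k with (c⁸)ᵏ = e is 5.

Answer: 5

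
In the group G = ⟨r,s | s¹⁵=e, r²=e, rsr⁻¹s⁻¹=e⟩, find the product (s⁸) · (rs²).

Compute (s⁸) · (rs²) by multiplying left to right and reducing via the relations at each step:
  (s⁸) · r = rs⁸
  (rs⁸) · s² = rs¹⁰

Answer: rs¹⁰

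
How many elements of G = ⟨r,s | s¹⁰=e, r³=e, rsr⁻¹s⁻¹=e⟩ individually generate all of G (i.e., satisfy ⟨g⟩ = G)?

G is cyclic of order 30. An element generates G iff its order is 30, and a cyclic group of order 30 has exactly φ(30) = 8 such elements.

Answer: 8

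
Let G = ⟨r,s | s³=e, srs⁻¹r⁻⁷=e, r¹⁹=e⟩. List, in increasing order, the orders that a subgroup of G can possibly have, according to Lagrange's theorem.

|G| = 57 = 3 · 19. By Lagrange's theorem the order of any subgroup divides 57; the divisors of 57 are 1, 3, 19, 57.

Answer: 1, 3, 19, 57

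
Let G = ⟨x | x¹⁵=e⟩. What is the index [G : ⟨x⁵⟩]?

First find ord(x⁵) by computing successive powers:
  (x⁵)¹ = x⁵, (x⁵)² = x¹⁰, (x⁵)³ = e.
So |⟨x⁵⟩| = ord(x⁵) = 3. With |G| = 15, by Lagrange [G : ⟨x⁵⟩] = 15/3 = 5.

Answer: 5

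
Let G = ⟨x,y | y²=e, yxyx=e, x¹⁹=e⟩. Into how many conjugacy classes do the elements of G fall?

The conjugacy classes (representative and size) are:
  [e] (size 1), [x¹⁸] (size 2), [x²] (size 2), [x¹⁶] (size 2), [x⁴] (size 2), [x¹⁴] (size 2), [x¹³] (size 2), [x¹²] (size 2), [x⁸] (size 2), [x⁹] (size 2), [y] (size 19).
Class equation: 1 + 2 + 2 + 2 + 2 + 2 + 2 + 2 + 2 + 2 + 19 = 38 = |G|. So G has 11 conjugacy classes.

Answer: 11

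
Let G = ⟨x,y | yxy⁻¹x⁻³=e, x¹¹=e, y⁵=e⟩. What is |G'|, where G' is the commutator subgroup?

G' = [G, G] is generated by all commutators. The generator-pair commutators are: [x, y] = x⁹.
The subgroup they normally generate is {e, x, x², x³, x⁴, x⁵, x⁶, x⁷, x⁸, x⁹, x¹⁰}, of order 11.
Check: |G/G'| = 55/11 = 5 is the order of the abelianisation.

Answer: 11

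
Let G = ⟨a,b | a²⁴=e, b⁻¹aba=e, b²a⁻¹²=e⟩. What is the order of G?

Enumerate words in the generators, reducing via the relations: the distinct elements are
  {a, b, e, ab, a², a³, a⁴, a⁵, a⁶, a⁷, a⁸, a⁹, a²b, a²², a²³, a²¹, a²⁰, a³b, a¹², a¹³, a¹¹, a¹⁰, a¹⁴, a¹⁵, a¹⁶, a¹⁷, a¹⁸, a¹⁹, a⁴b, a⁵b, a⁶b, a⁷b, a⁸b, a⁹b, b⁻¹, ab⁻¹, a¹¹b, a¹⁰b, a²b⁻¹, a³b⁻¹, a⁴b⁻¹, a⁵b⁻¹, a⁶b⁻¹, a⁷b⁻¹, a⁸b⁻¹, a⁹b⁻¹, a¹¹b⁻¹, a¹⁰b⁻¹}.
No further products give new elements, so |G| = 48.

Answer: 48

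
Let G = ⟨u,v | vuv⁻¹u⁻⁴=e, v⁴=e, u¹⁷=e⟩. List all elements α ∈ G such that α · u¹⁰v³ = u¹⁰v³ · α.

⟨u¹⁰v³⟩ ⊆ C_G(u¹⁰v³) since powers of u¹⁰v³ commute with u¹⁰v³; so |C_G(u¹⁰v³)| ≥ |⟨u¹⁰v³⟩| = 4.
By orbit–stabilizer, |C_G(u¹⁰v³)| = |G| / |conj. class of u¹⁰v³| = 68 / 17 = 4.
The 4 elements commuting with u¹⁰v³ are {e, u⁴v², u¹¹v, u¹⁰v³}.

Answer: {e, u⁴v², u¹¹v, u¹⁰v³}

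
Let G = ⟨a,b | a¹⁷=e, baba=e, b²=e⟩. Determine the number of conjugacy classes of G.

The conjugacy classes (representative and size) are:
  [e] (size 1), [a¹⁶] (size 2), [a²] (size 2), [a³] (size 2), [a¹³] (size 2), [a¹²] (size 2), [a⁶] (size 2), [a¹⁰] (size 2), [a⁹] (size 2), [a⁷b] (size 17).
Class equation: 1 + 2 + 2 + 2 + 2 + 2 + 2 + 2 + 2 + 17 = 34 = |G|. So G has 10 conjugacy classes.

Answer: 10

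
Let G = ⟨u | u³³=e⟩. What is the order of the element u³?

Compute successive powers until reaching e:
  (u³)¹ = u³, (u³)² = u⁶, (u³)³ = u⁹, (u³)⁴ = u¹², (u³)⁵ = u¹⁵, (u³)⁶ = u¹⁸, (u³)⁷ = u²¹, (u³)⁸ = u²⁴, (u³)⁹ = u²⁷, (u³)¹⁰ = u³⁰, (u³)¹¹ = e.
The smallest positive k with (u³)ᵏ = e is 11.

Answer: 11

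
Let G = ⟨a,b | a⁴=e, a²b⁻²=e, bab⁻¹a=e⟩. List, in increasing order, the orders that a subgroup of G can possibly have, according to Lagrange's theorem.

|G| = 8 = 2³. By Lagrange's theorem the order of any subgroup divides 8; the divisors of 8 are 1, 2, 4, 8.

Answer: 1, 2, 4, 8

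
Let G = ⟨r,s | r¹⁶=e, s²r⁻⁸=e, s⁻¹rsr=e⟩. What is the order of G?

Enumerate words in the generators, reducing via the relations: the distinct elements are
  {e, r, s, rs, r², r³, r⁴, r⁵, r⁶, r⁷, r⁸, r⁹, r²s, r³s, r¹², r¹³, r¹¹, r¹⁰, r¹⁴, r¹⁵, r⁴s, r⁵s, r⁶s, r⁷s, s⁻¹, rs⁻¹, r²s⁻¹, r³s⁻¹, r⁴s⁻¹, r⁵s⁻¹, r⁶s⁻¹, r⁷s⁻¹}.
No further products give new elements, so |G| = 32.

Answer: 32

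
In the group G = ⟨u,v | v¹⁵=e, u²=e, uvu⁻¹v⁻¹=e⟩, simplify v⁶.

Compute successive powers of v, reducing at each step:
  v²: v · v = v²
  v³: (v²) · v = v³
  v⁴: (v³) · v = v⁴
  v⁵: (v⁴) · v = v⁵
  v⁶: (v⁵) · v = v⁶

Answer: v⁶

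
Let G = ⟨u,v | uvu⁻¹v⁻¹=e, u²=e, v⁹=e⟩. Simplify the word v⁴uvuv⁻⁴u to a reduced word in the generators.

Multiply left to right, reducing at each step:
  (v⁴) · u = uv⁴
  (uv⁴) · v = uv⁵
  (uv⁵) · u = v⁵
  (v⁵) · v⁻⁴ = v
  v · u = uv

Answer: uv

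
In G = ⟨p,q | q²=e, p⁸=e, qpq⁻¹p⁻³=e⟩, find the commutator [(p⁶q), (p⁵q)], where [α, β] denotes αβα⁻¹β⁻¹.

[(p⁶q), (p⁵q)] = (p⁶q)·(p⁵q)·(p⁶q)⁻¹·(p⁵q)⁻¹.
  (p⁶q) · (p⁵q) = p⁵
  (p⁵) · (p⁶q) = p³q
  (p³q) · (pq) = p⁶

Answer: p⁶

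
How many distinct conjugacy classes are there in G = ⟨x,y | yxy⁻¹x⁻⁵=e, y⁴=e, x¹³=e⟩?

The conjugacy classes (representative and size) are:
  [e] (size 1), [x] (size 4), [x²] (size 4), [x⁹] (size 4), [x¹²y] (size 13), [x⁴y²] (size 13), [x¹²y³] (size 13).
Class equation: 1 + 4 + 4 + 4 + 13 + 13 + 13 = 52 = |G|. So G has 7 conjugacy classes.

Answer: 7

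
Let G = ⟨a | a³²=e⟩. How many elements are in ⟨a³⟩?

|⟨a³⟩| equals the order of a³. Compute successive powers until reaching e:
  (a³)¹ = a³, (a³)² = a⁶, (a³)³ = a⁹, (a³)⁴ = a¹², (a³)⁵ = a¹⁵, (a³)⁶ = a¹⁸, (a³)⁷ = a²¹, (a³)⁸ = a²⁴, (a³)⁹ = a²⁷, (a³)¹⁰ = a³⁰, (a³)¹¹ = a, (a³)¹² = a⁴, (a³)¹³ = a⁷, (a³)¹⁴ = a¹⁰, (a³)¹⁵ = a¹³, (a³)¹⁶ = a¹⁶, (a³)¹⁷ = a¹⁹, (a³)¹⁸ = a²², (a³)¹⁹ = a²⁵, (a³)²⁰ = a²⁸, (a³)²¹ = a³¹, (a³)²² = a², (a³)²³ = a⁵, (a³)²⁴ = a⁸, (a³)²⁵ = a¹¹, (a³)²⁶ = a¹⁴, (a³)²⁷ = a¹⁷, (a³)²⁸ = a²⁰, (a³)²⁹ = a²³, (a³)³⁰ = a²⁶, (a³)³¹ = a²⁹, (a³)³² = e.
The smallest positive k with (a³)ᵏ = e is 32, so |⟨a³⟩| = 32.

Answer: 32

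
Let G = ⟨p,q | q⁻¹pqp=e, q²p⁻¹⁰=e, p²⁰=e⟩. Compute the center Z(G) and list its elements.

An element z ∈ Z(G) iff z commutes with every generator.
For example p¹⁰ is central: (p¹⁰)·p = p¹¹ = p·(p¹⁰); (p¹⁰)·q = q⁻¹ = q·(p¹⁰).
Whereas p ∉ Z(G) since p·q = pq ≠ p⁹q⁻¹ = q·p.
Checking each of the 40 elements this way gives Z(G) = {e, p¹⁰}, of order 2.

Answer: {e, p¹⁰}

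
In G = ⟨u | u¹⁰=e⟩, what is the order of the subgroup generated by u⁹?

|⟨u⁹⟩| equals the order of u⁹. Compute successive powers until reaching e:
  (u⁹)¹ = u⁹, (u⁹)² = u⁸, (u⁹)³ = u⁷, (u⁹)⁴ = u⁶, (u⁹)⁵ = u⁵, (u⁹)⁶ = u⁴, (u⁹)⁷ = u³, (u⁹)⁸ = u², (u⁹)⁹ = u, (u⁹)¹⁰ = e.
The smallest positive k with (u⁹)ᵏ = e is 10, so |⟨u⁹⟩| = 10.

Answer: 10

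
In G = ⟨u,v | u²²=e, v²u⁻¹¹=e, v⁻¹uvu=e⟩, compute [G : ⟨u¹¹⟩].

First find ord(u¹¹) by computing successive powers:
  (u¹¹)¹ = u¹¹, (u¹¹)² = e.
So |⟨u¹¹⟩| = ord(u¹¹) = 2. With |G| = 44, by Lagrange [G : ⟨u¹¹⟩] = 44/2 = 22.

Answer: 22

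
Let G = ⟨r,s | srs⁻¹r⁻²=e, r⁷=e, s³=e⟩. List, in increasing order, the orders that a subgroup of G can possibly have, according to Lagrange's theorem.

|G| = 21 = 3 · 7. By Lagrange's theorem the order of any subgroup divides 21; the divisors of 21 are 1, 3, 7, 21.

Answer: 1, 3, 7, 21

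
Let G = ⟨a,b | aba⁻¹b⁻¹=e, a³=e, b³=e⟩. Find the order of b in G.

Compute successive powers until reaching e:
  b¹ = b, b² = b², b³ = e.
The smallest positive k with bᵏ = e is 3.

Answer: 3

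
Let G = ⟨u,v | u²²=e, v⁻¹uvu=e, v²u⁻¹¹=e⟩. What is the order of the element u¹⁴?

Compute successive powers until reaching e:
  (u¹⁴)¹ = u¹⁴, (u¹⁴)² = u⁶, (u¹⁴)³ = u²⁰, (u¹⁴)⁴ = u¹², (u¹⁴)⁵ = u⁴, (u¹⁴)⁶ = u¹⁸, (u¹⁴)⁷ = u¹⁰, (u¹⁴)⁸ = u², (u¹⁴)⁹ = u¹⁶, (u¹⁴)¹⁰ = u⁸, (u¹⁴)¹¹ = e.
The smallest positive k with (u¹⁴)ᵏ = e is 11.

Answer: 11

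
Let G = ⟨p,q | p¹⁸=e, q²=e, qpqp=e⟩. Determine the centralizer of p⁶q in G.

⟨p⁶q⟩ ⊆ C_G(p⁶q) since powers of p⁶q commute with p⁶q; so |C_G(p⁶q)| ≥ |⟨p⁶q⟩| = 2.
By orbit–stabilizer, |C_G(p⁶q)| = |G| / |conj. class of p⁶q| = 36 / 9 = 4.
The 4 elements commuting with p⁶q are {e, p⁹, p⁶q, p¹⁵q}.

Answer: {e, p⁹, p⁶q, p¹⁵q}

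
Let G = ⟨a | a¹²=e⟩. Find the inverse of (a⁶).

The order of (a⁶) is 2 (smallest k with (a⁶)ᵏ = e), so (a⁶)⁻¹ = (a⁶)¹ = a⁶.
Check: (a⁶) · (a⁶) → (a⁶) · a⁶ = e, giving e as required.

Answer: a⁶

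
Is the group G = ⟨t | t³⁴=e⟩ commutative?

G has a single generator, so G is cyclic and hence abelian.

Answer: Yes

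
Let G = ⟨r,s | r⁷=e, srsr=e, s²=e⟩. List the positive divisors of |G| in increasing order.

|G| = 14 = 2 · 7. By Lagrange's theorem the order of any subgroup divides 14; the divisors of 14 are 1, 2, 7, 14.

Answer: 1, 2, 7, 14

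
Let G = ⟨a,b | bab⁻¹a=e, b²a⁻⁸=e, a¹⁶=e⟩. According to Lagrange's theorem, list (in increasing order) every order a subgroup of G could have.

|G| = 32 = 2⁵. By Lagrange's theorem the order of any subgroup divides 32; the divisors of 32 are 1, 2, 4, 8, 16, 32.

Answer: 1, 2, 4, 8, 16, 32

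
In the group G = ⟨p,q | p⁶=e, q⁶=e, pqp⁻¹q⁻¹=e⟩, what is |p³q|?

Compute successive powers until reaching e:
  (p³q)¹ = p³q, (p³q)² = q², (p³q)³ = p³q³, (p³q)⁴ = q⁴, (p³q)⁵ = p³q⁵, (p³q)⁶ = e.
The smallest positive k with (p³q)ᵏ = e is 6.

Answer: 6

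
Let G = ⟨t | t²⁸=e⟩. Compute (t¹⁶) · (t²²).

Compute (t¹⁶) · (t²²) by multiplying left to right and reducing via the relations at each step:
  (t¹⁶) · t²² = t¹⁰

Answer: t¹⁰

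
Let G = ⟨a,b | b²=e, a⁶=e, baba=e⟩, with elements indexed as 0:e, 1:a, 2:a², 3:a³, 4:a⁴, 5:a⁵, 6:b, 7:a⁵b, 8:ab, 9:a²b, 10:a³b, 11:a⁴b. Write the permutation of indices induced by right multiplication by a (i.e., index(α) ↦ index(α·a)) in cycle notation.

(0 1 2 3 4 5)(6 7 11 10 9 8)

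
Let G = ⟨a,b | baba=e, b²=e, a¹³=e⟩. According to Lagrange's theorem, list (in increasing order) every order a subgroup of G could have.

|G| = 26 = 2 · 13. By Lagrange's theorem the order of any subgroup divides 26; the divisors of 26 are 1, 2, 13, 26.

Answer: 1, 2, 13, 26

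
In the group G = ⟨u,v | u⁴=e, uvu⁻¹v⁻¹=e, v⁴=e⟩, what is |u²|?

Compute successive powers until reaching e:
  (u²)¹ = u², (u²)² = e.
The smallest positive k with (u²)ᵏ = e is 2.

Answer: 2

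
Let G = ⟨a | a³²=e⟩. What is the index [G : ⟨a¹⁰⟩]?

First find ord(a¹⁰) by computing successive powers:
  (a¹⁰)¹ = a¹⁰, (a¹⁰)² = a²⁰, (a¹⁰)³ = a³⁰, (a¹⁰)⁴ = a⁸, (a¹⁰)⁵ = a¹⁸, (a¹⁰)⁶ = a²⁸, (a¹⁰)⁷ = a⁶, (a¹⁰)⁸ = a¹⁶, (a¹⁰)⁹ = a²⁶, (a¹⁰)¹⁰ = a⁴, (a¹⁰)¹¹ = a¹⁴, (a¹⁰)¹² = a²⁴, (a¹⁰)¹³ = a², (a¹⁰)¹⁴ = a¹², (a¹⁰)¹⁵ = a²², (a¹⁰)¹⁶ = e.
So |⟨a¹⁰⟩| = ord(a¹⁰) = 16. With |G| = 32, by Lagrange [G : ⟨a¹⁰⟩] = 32/16 = 2.

Answer: 2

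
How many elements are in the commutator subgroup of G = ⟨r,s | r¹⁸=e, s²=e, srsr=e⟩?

G' = [G, G] is generated by all commutators. The generator-pair commutators are: [r, s] = r².
The subgroup they normally generate is {e, r², r⁴, r⁶, r⁸, r¹⁰, r¹², r¹⁴, r¹⁶}, of order 9.
Check: |G/G'| = 36/9 = 4 is the order of the abelianisation.

Answer: 9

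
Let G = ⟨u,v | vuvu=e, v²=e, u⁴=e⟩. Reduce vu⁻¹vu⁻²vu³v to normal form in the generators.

Multiply left to right, reducing at each step:
  v · u⁻¹ = uv
  (uv) · v = u
  u · u⁻² = u³
  (u³) · v = u³v
  (u³v) · u³ = v
  v · v = e

Answer: e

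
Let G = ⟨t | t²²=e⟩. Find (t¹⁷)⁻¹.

The order of (t¹⁷) is 22 (smallest k with (t¹⁷)ᵏ = e), so (t¹⁷)⁻¹ = (t¹⁷)²¹ = t⁵.
Check: (t¹⁷) · (t⁵) → (t¹⁷) · t⁵ = e, giving e as required.

Answer: t⁵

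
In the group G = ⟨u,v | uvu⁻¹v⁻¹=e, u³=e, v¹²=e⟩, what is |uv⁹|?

Compute successive powers until reaching e:
  (uv⁹)¹ = uv⁹, (uv⁹)² = u²v⁶, (uv⁹)³ = v³, (uv⁹)⁴ = u, (uv⁹)⁵ = u²v⁹, (uv⁹)⁶ = v⁶, (uv⁹)⁷ = uv³, (uv⁹)⁸ = u², (uv⁹)⁹ = v⁹, (uv⁹)¹⁰ = uv⁶, (uv⁹)¹¹ = u²v³, (uv⁹)¹² = e.
The smallest positive k with (uv⁹)ᵏ = e is 12.

Answer: 12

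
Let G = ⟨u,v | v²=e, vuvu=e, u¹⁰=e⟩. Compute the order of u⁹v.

Compute successive powers until reaching e:
  (u⁹v)¹ = u⁹v, (u⁹v)² = e.
The smallest positive k with (u⁹v)ᵏ = e is 2.

Answer: 2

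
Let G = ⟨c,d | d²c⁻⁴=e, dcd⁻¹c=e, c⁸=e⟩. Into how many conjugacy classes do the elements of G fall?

The conjugacy classes (representative and size) are:
  [e] (size 1), [c⁷] (size 2), [c²] (size 2), [c⁵] (size 2), [c⁴] (size 1), [c²d⁻¹] (size 4), [c³d] (size 4).
Class equation: 1 + 2 + 2 + 2 + 1 + 4 + 4 = 16 = |G|. So G has 7 conjugacy classes.

Answer: 7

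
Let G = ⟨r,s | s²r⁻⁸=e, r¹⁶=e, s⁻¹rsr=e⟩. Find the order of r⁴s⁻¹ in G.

Compute successive powers until reaching e:
  (r⁴s⁻¹)¹ = r⁴s⁻¹, (r⁴s⁻¹)² = r⁸, (r⁴s⁻¹)³ = r⁴s, (r⁴s⁻¹)⁴ = e.
The smallest positive k with (r⁴s⁻¹)ᵏ = e is 4.

Answer: 4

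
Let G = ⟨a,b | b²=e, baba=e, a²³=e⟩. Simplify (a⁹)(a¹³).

Compute (a⁹) · (a¹³) by multiplying left to right and reducing via the relations at each step:
  (a⁹) · a¹³ = a²²

Answer: a²²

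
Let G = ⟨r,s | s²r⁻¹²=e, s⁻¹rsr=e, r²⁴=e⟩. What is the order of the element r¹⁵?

Compute successive powers until reaching e:
  (r¹⁵)¹ = r¹⁵, (r¹⁵)² = r⁶, (r¹⁵)³ = r²¹, (r¹⁵)⁴ = r¹², (r¹⁵)⁵ = r³, (r¹⁵)⁶ = r¹⁸, (r¹⁵)⁷ = r⁹, (r¹⁵)⁸ = e.
The smallest positive k with (r¹⁵)ᵏ = e is 8.

Answer: 8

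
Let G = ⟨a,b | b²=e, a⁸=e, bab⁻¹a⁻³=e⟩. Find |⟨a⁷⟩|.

|⟨a⁷⟩| equals the order of a⁷. Compute successive powers until reaching e:
  (a⁷)¹ = a⁷, (a⁷)² = a⁶, (a⁷)³ = a⁵, (a⁷)⁴ = a⁴, (a⁷)⁵ = a³, (a⁷)⁶ = a², (a⁷)⁷ = a, (a⁷)⁸ = e.
The smallest positive k with (a⁷)ᵏ = e is 8, so |⟨a⁷⟩| = 8.

Answer: 8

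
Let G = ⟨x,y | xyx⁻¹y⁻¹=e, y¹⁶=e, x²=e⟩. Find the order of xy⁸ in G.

Compute successive powers until reaching e:
  (xy⁸)¹ = xy⁸, (xy⁸)² = e.
The smallest positive k with (xy⁸)ᵏ = e is 2.

Answer: 2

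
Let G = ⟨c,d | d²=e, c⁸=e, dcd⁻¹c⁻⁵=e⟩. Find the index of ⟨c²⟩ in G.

First find ord(c²) by computing successive powers:
  (c²)¹ = c², (c²)² = c⁴, (c²)³ = c⁶, (c²)⁴ = e.
So |⟨c²⟩| = ord(c²) = 4. With |G| = 16, by Lagrange [G : ⟨c²⟩] = 16/4 = 4.

Answer: 4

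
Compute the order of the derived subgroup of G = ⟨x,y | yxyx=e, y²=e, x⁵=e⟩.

G' = [G, G] is generated by all commutators. The generator-pair commutators are: [x, y] = x².
The subgroup they normally generate is {e, x, x², x³, x⁴}, of order 5.
Check: |G/G'| = 10/5 = 2 is the order of the abelianisation.

Answer: 5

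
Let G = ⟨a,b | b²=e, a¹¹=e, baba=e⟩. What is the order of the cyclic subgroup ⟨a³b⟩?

|⟨a³b⟩| equals the order of a³b. Compute successive powers until reaching e:
  (a³b)¹ = a³b, (a³b)² = e.
The smallest positive k with (a³b)ᵏ = e is 2, so |⟨a³b⟩| = 2.

Answer: 2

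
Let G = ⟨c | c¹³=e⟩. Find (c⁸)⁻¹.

The order of (c⁸) is 13 (smallest k with (c⁸)ᵏ = e), so (c⁸)⁻¹ = (c⁸)¹² = c⁵.
Check: (c⁸) · (c⁵) → (c⁸) · c⁵ = e, giving e as required.

Answer: c⁵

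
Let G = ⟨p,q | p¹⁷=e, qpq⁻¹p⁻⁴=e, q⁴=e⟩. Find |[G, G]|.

G' = [G, G] is generated by all commutators. The generator-pair commutators are: [p, q] = p¹⁴.
The subgroup they normally generate is {e, p, p², p³, p⁴, p⁵, p⁶, p⁷, p⁸, p⁹, p¹⁰, p¹¹, p¹², p¹³, p¹⁴, p¹⁵, p¹⁶}, of order 17.
Check: |G/G'| = 68/17 = 4 is the order of the abelianisation.

Answer: 17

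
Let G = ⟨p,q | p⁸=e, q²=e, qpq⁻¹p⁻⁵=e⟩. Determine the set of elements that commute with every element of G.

An element z ∈ Z(G) iff z commutes with every generator.
For example p² is central: (p²)·p = p³ = p·(p²); (p²)·q = p²q = q·(p²).
Whereas p ∉ Z(G) since p·q = pq ≠ p⁵q = q·p.
Checking each of the 16 elements this way gives Z(G) = {e, p², p⁴, p⁶}, of order 4.

Answer: {e, p², p⁴, p⁶}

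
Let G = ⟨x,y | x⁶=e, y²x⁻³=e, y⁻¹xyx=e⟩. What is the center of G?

An element z ∈ Z(G) iff z commutes with every generator.
For example x³ is central: (x³)·x = x⁴ = x·(x³); (x³)·y = y⁻¹ = y·(x³).
Whereas x ∉ Z(G) since x·y = xy ≠ x²y⁻¹ = y·x.
Checking each of the 12 elements this way gives Z(G) = {e, x³}, of order 2.

Answer: {e, x³}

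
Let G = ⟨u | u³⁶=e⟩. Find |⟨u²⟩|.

|⟨u²⟩| equals the order of u². Compute successive powers until reaching e:
  (u²)¹ = u², (u²)² = u⁴, (u²)³ = u⁶, (u²)⁴ = u⁸, (u²)⁵ = u¹⁰, (u²)⁶ = u¹², (u²)⁷ = u¹⁴, (u²)⁸ = u¹⁶, (u²)⁹ = u¹⁸, (u²)¹⁰ = u²⁰, (u²)¹¹ = u²², (u²)¹² = u²⁴, (u²)¹³ = u²⁶, (u²)¹⁴ = u²⁸, (u²)¹⁵ = u³⁰, (u²)¹⁶ = u³², (u²)¹⁷ = u³⁴, (u²)¹⁸ = e.
The smallest positive k with (u²)ᵏ = e is 18, so |⟨u²⟩| = 18.

Answer: 18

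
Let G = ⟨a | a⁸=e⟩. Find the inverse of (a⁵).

The order of (a⁵) is 8 (smallest k with (a⁵)ᵏ = e), so (a⁵)⁻¹ = (a⁵)⁷ = a³.
Check: (a⁵) · (a³) → (a⁵) · a³ = e, giving e as required.

Answer: a³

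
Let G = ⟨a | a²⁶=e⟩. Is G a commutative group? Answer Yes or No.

G has a single generator, so G is cyclic and hence abelian.

Answer: Yes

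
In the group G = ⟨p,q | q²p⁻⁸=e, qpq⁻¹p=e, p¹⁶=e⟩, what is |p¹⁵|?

Compute successive powers until reaching e:
  (p¹⁵)¹ = p¹⁵, (p¹⁵)² = p¹⁴, (p¹⁵)³ = p¹³, (p¹⁵)⁴ = p¹², (p¹⁵)⁵ = p¹¹, (p¹⁵)⁶ = p¹⁰, (p¹⁵)⁷ = p⁹, (p¹⁵)⁸ = p⁸, (p¹⁵)⁹ = p⁷, (p¹⁵)¹⁰ = p⁶, (p¹⁵)¹¹ = p⁵, (p¹⁵)¹² = p⁴, (p¹⁵)¹³ = p³, (p¹⁵)¹⁴ = p², (p¹⁵)¹⁵ = p, (p¹⁵)¹⁶ = e.
The smallest positive k with (p¹⁵)ᵏ = e is 16.

Answer: 16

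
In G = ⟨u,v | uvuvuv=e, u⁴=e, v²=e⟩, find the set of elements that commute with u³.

⟨u³⟩ ⊆ C_G(u³) since powers of u³ commute with u³; so |C_G(u³)| ≥ |⟨u³⟩| = 4.
By orbit–stabilizer, |C_G(u³)| = |G| / |conj. class of u³| = 24 / 6 = 4.
The 4 elements commuting with u³ are {e, u, u², u³}.

Answer: {e, u, u², u³}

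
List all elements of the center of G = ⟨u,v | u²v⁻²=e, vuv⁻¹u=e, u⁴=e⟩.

An element z ∈ Z(G) iff z commutes with every generator.
For example u² is central: (u²)·u = u³ = u·(u²); (u²)·v = v⁻¹ = v·(u²).
Whereas u ∉ Z(G) since u·v = uv ≠ uv⁻¹ = v·u.
Checking each of the 8 elements this way gives Z(G) = {e, u²}, of order 2.

Answer: {e, u²}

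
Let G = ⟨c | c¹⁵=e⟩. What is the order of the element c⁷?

Compute successive powers until reaching e:
  (c⁷)¹ = c⁷, (c⁷)² = c¹⁴, (c⁷)³ = c⁶, (c⁷)⁴ = c¹³, (c⁷)⁵ = c⁵, (c⁷)⁶ = c¹², (c⁷)⁷ = c⁴, (c⁷)⁸ = c¹¹, (c⁷)⁹ = c³, (c⁷)¹⁰ = c¹⁰, (c⁷)¹¹ = c², (c⁷)¹² = c⁹, (c⁷)¹³ = c, (c⁷)¹⁴ = c⁸, (c⁷)¹⁵ = e.
The smallest positive k with (c⁷)ᵏ = e is 15.

Answer: 15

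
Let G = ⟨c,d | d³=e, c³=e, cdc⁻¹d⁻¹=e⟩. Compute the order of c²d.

Compute successive powers until reaching e:
  (c²d)¹ = c²d, (c²d)² = cd², (c²d)³ = e.
The smallest positive k with (c²d)ᵏ = e is 3.

Answer: 3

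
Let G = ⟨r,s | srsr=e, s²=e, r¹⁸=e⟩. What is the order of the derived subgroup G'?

G' = [G, G] is generated by all commutators. The generator-pair commutators are: [r, s] = r².
The subgroup they normally generate is {e, r², r⁴, r⁶, r⁸, r¹⁰, r¹², r¹⁴, r¹⁶}, of order 9.
Check: |G/G'| = 36/9 = 4 is the order of the abelianisation.

Answer: 9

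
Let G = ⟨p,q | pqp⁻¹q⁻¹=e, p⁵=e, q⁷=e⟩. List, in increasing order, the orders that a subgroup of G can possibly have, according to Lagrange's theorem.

|G| = 35 = 5 · 7. By Lagrange's theorem the order of any subgroup divides 35; the divisors of 35 are 1, 5, 7, 35.

Answer: 1, 5, 7, 35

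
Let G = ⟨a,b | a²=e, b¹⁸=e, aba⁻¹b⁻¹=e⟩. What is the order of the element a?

Compute successive powers until reaching e:
  a¹ = a, a² = e.
The smallest positive k with aᵏ = e is 2.

Answer: 2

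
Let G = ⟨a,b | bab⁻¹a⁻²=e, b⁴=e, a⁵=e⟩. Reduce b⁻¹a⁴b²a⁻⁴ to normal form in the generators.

Multiply left to right, reducing at each step:
  (b³) · a⁴ = a²b³
  (a²b³) · b² = a²b
  (a²b) · a⁻⁴ = a⁴b

Answer: a⁴b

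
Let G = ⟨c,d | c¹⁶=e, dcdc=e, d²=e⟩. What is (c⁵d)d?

Compute (c⁵d) · d by multiplying left to right and reducing via the relations at each step:
  (c⁵d) · d = c⁵

Answer: c⁵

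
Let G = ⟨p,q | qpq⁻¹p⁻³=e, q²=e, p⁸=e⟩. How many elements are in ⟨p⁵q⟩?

|⟨p⁵q⟩| equals the order of p⁵q. Compute successive powers until reaching e:
  (p⁵q)¹ = p⁵q, (p⁵q)² = p⁴, (p⁵q)³ = pq, (p⁵q)⁴ = e.
The smallest positive k with (p⁵q)ᵏ = e is 4, so |⟨p⁵q⟩| = 4.

Answer: 4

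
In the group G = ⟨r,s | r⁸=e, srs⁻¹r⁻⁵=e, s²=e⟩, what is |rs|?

Compute successive powers until reaching e:
  (rs)¹ = rs, (rs)² = r⁶, (rs)³ = r⁷s, (rs)⁴ = r⁴, (rs)⁵ = r⁵s, (rs)⁶ = r², (rs)⁷ = r³s, (rs)⁸ = e.
The smallest positive k with (rs)ᵏ = e is 8.

Answer: 8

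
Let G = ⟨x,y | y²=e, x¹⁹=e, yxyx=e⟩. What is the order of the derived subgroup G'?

G' = [G, G] is generated by all commutators. The generator-pair commutators are: [x, y] = x².
The subgroup they normally generate is {e, x, x², x³, x⁴, x⁵, x⁶, x⁷, x⁸, x⁹, x¹⁰, x¹¹, x¹², x¹³, x¹⁴, x¹⁵, x¹⁶, x¹⁷, x¹⁸}, of order 19.
Check: |G/G'| = 38/19 = 2 is the order of the abelianisation.

Answer: 19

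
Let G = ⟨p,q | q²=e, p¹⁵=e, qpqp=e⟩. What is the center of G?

An element z ∈ Z(G) iff z commutes with every generator.
For example e is central: e·p = p = p·e; e·q = q = q·e.
Whereas p ∉ Z(G) since p·q = pq ≠ p¹⁴q = q·p.
Checking each of the 30 elements this way gives Z(G) = {e}, of order 1.

Answer: {e}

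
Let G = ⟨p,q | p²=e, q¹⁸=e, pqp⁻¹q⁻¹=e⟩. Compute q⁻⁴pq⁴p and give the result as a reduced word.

Multiply left to right, reducing at each step:
  (q¹⁴) · p = pq¹⁴
  (pq¹⁴) · q⁴ = p
  p · p = e

Answer: e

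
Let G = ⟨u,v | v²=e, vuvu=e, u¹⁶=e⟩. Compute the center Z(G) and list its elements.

An element z ∈ Z(G) iff z commutes with every generator.
For example u⁸ is central: (u⁸)·u = u⁹ = u·(u⁸); (u⁸)·v = u⁸v = v·(u⁸).
Whereas u ∉ Z(G) since u·v = uv ≠ u¹⁵v = v·u.
Checking each of the 32 elements this way gives Z(G) = {e, u⁸}, of order 2.

Answer: {e, u⁸}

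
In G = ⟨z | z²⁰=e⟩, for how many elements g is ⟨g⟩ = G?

G is cyclic of order 20. An element generates G iff its order is 20, and a cyclic group of order 20 has exactly φ(20) = 8 such elements.

Answer: 8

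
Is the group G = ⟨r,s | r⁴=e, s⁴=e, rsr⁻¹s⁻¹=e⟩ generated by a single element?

|G| = 16, but the maximum element order in G is 4 < 16. No single element generates all of G, so G is not cyclic.

Answer: No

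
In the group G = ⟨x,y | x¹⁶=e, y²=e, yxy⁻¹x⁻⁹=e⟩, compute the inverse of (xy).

The order of (xy) is 16 (smallest k with (xy)ᵏ = e), so (xy)⁻¹ = (xy)¹⁵ = x⁷y.
Check: (xy) · (x⁷y) → (xy) · x⁷ = y;   y · y = e, giving e as required.

Answer: x⁷y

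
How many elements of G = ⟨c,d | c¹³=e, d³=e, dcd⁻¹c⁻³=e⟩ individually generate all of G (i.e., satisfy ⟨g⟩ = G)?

⟨g⟩ = G would require ord(g) = |G| = 39, but the maximum element order in G is 13 < 39. So G is not cyclic and no single element generates it: the count is 0.

Answer: 0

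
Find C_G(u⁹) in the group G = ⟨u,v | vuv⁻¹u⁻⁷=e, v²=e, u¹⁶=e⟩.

⟨u⁹⟩ ⊆ C_G(u⁹) since powers of u⁹ commute with u⁹; so |C_G(u⁹)| ≥ |⟨u⁹⟩| = 16.
By orbit–stabilizer, |C_G(u⁹)| = |G| / |conj. class of u⁹| = 32 / 2 = 16.
The 16 elements commuting with u⁹ are {e, u, u², u³, u⁴, u⁵, u⁶, u⁷, u⁸, u⁹, u¹⁰, u¹¹, u¹², u¹³, u¹⁴, u¹⁵}.

Answer: {e, u, u², u³, u⁴, u⁵, u⁶, u⁷, u⁸, u⁹, u¹⁰, u¹¹, u¹², u¹³, u¹⁴, u¹⁵}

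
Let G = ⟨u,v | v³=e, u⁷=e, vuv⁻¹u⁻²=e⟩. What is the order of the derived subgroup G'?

G' = [G, G] is generated by all commutators. The generator-pair commutators are: [u, v] = u⁶.
The subgroup they normally generate is {e, u, u², u³, u⁴, u⁵, u⁶}, of order 7.
Check: |G/G'| = 21/7 = 3 is the order of the abelianisation.

Answer: 7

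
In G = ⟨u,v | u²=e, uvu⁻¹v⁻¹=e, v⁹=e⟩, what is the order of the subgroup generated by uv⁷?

|⟨uv⁷⟩| equals the order of uv⁷. Compute successive powers until reaching e:
  (uv⁷)¹ = uv⁷, (uv⁷)² = v⁵, (uv⁷)³ = uv³, (uv⁷)⁴ = v, (uv⁷)⁵ = uv⁸, (uv⁷)⁶ = v⁶, (uv⁷)⁷ = uv⁴, (uv⁷)⁸ = v², (uv⁷)⁹ = u, (uv⁷)¹⁰ = v⁷, (uv⁷)¹¹ = uv⁵, (uv⁷)¹² = v³, (uv⁷)¹³ = uv, (uv⁷)¹⁴ = v⁸, (uv⁷)¹⁵ = uv⁶, (uv⁷)¹⁶ = v⁴, (uv⁷)¹⁷ = uv², (uv⁷)¹⁸ = e.
The smallest positive k with (uv⁷)ᵏ = e is 18, so |⟨uv⁷⟩| = 18.

Answer: 18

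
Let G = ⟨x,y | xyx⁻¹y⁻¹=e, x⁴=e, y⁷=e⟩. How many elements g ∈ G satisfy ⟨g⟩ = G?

G is cyclic of order 28. An element generates G iff its order is 28, and a cyclic group of order 28 has exactly φ(28) = 12 such elements.

Answer: 12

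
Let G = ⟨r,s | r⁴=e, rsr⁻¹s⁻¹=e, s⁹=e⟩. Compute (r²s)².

Compute successive powers of (r²s), reducing at each step:
  (r²s)²: (r²s) · r² = s;   s · s = s²

Answer: s²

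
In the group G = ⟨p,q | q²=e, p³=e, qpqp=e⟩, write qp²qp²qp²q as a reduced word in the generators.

Multiply left to right, reducing at each step:
  q · p² = pq
  (pq) · q = p
  p · p² = e
  e · q = q
  q · p² = pq
  (pq) · q = p

Answer: p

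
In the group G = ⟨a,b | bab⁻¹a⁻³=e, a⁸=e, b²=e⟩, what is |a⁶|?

Compute successive powers until reaching e:
  (a⁶)¹ = a⁶, (a⁶)² = a⁴, (a⁶)³ = a², (a⁶)⁴ = e.
The smallest positive k with (a⁶)ᵏ = e is 4.

Answer: 4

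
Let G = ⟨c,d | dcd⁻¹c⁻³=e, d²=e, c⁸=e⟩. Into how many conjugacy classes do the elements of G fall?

The conjugacy classes (representative and size) are:
  [e] (size 1), [c³] (size 2), [c²] (size 2), [c⁴] (size 1), [c⁵] (size 2), [c⁴d] (size 4), [cd] (size 4).
Class equation: 1 + 2 + 2 + 1 + 2 + 4 + 4 = 16 = |G|. So G has 7 conjugacy classes.

Answer: 7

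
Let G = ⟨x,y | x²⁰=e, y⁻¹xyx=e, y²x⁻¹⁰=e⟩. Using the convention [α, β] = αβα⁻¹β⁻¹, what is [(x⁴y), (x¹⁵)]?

[(x⁴y), (x¹⁵)] = (x⁴y)·(x¹⁵)·(x⁴y)⁻¹·(x¹⁵)⁻¹.
  (x⁴y) · (x¹⁵) = x⁹y
  (x⁹y) · (x⁴y⁻¹) = x⁵
  (x⁵) · (x⁵) = x¹⁰

Answer: x¹⁰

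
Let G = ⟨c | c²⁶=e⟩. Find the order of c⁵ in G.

Compute successive powers until reaching e:
  (c⁵)¹ = c⁵, (c⁵)² = c¹⁰, (c⁵)³ = c¹⁵, (c⁵)⁴ = c²⁰, (c⁵)⁵ = c²⁵, (c⁵)⁶ = c⁴, (c⁵)⁷ = c⁹, (c⁵)⁸ = c¹⁴, (c⁵)⁹ = c¹⁹, (c⁵)¹⁰ = c²⁴, (c⁵)¹¹ = c³, (c⁵)¹² = c⁸, (c⁵)¹³ = c¹³, (c⁵)¹⁴ = c¹⁸, (c⁵)¹⁵ = c²³, (c⁵)¹⁶ = c², (c⁵)¹⁷ = c⁷, (c⁵)¹⁸ = c¹², (c⁵)¹⁹ = c¹⁷, (c⁵)²⁰ = c²², (c⁵)²¹ = c, (c⁵)²² = c⁶, (c⁵)²³ = c¹¹, (c⁵)²⁴ = c¹⁶, (c⁵)²⁵ = c²¹, (c⁵)²⁶ = e.
The smallest positive k with (c⁵)ᵏ = e is 26.

Answer: 26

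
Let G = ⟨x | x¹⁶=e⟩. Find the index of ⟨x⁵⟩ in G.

First find ord(x⁵) by computing successive powers:
  (x⁵)¹ = x⁵, (x⁵)² = x¹⁰, (x⁵)³ = x¹⁵, (x⁵)⁴ = x⁴, (x⁵)⁵ = x⁹, (x⁵)⁶ = x¹⁴, (x⁵)⁷ = x³, (x⁵)⁸ = x⁸, (x⁵)⁹ = x¹³, (x⁵)¹⁰ = x², (x⁵)¹¹ = x⁷, (x⁵)¹² = x¹², (x⁵)¹³ = x, (x⁵)¹⁴ = x⁶, (x⁵)¹⁵ = x¹¹, (x⁵)¹⁶ = e.
So |⟨x⁵⟩| = ord(x⁵) = 16. With |G| = 16, by Lagrange [G : ⟨x⁵⟩] = 16/16 = 1.

Answer: 1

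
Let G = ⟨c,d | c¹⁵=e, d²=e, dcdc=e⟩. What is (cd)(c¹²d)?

Compute (cd) · (c¹²d) by multiplying left to right and reducing via the relations at each step:
  (cd) · c¹² = c⁴d
  (c⁴d) · d = c⁴

Answer: c⁴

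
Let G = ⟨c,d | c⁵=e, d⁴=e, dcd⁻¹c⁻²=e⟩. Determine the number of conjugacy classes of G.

The conjugacy classes (representative and size) are:
  [e] (size 1), [c⁴] (size 4), [c²d] (size 5), [d²] (size 5), [c³d³] (size 5).
Class equation: 1 + 4 + 5 + 5 + 5 = 20 = |G|. So G has 5 conjugacy classes.

Answer: 5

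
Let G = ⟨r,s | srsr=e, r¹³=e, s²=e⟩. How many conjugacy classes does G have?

The conjugacy classes (representative and size) are:
  [e] (size 1), [r¹²] (size 2), [r¹¹] (size 2), [r³] (size 2), [r⁴] (size 2), [r⁸] (size 2), [r⁶] (size 2), [s] (size 13).
Class equation: 1 + 2 + 2 + 2 + 2 + 2 + 2 + 13 = 26 = |G|. So G has 8 conjugacy classes.

Answer: 8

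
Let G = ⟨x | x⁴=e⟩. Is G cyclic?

|G| = 4. The element x has order 4 (its powers give 4 distinct elements), so ⟨x⟩ = G and G is cyclic.

Answer: Yes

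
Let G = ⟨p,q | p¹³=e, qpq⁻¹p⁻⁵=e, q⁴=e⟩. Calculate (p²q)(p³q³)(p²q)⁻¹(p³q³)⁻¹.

[(p²q), (p³q³)] = (p²q)·(p³q³)·(p²q)⁻¹·(p³q³)⁻¹.
  (p²q) · (p³q³) = p⁴
  (p⁴) · (p¹⁰q³) = pq³
  (pq³) · (p¹¹q) = p¹¹

Answer: p¹¹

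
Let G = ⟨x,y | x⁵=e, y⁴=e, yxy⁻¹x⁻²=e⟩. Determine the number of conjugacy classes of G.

The conjugacy classes (representative and size) are:
  [e] (size 1), [x⁴] (size 4), [x²y] (size 5), [y²] (size 5), [x³y³] (size 5).
Class equation: 1 + 4 + 5 + 5 + 5 = 20 = |G|. So G has 5 conjugacy classes.

Answer: 5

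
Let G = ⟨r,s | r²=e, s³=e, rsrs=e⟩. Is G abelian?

r·s = rs but s·r = rs², so r·s ≠ s·r and G is not abelian.

Answer: No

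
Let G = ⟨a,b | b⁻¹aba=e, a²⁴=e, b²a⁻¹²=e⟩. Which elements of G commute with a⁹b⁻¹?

⟨a⁹b⁻¹⟩ ⊆ C_G(a⁹b⁻¹) since powers of a⁹b⁻¹ commute with a⁹b⁻¹; so |C_G(a⁹b⁻¹)| ≥ |⟨a⁹b⁻¹⟩| = 4.
By orbit–stabilizer, |C_G(a⁹b⁻¹)| = |G| / |conj. class of a⁹b⁻¹| = 48 / 12 = 4.
The 4 elements commuting with a⁹b⁻¹ are {e, a¹², a⁹b, a⁹b⁻¹}.

Answer: {e, a¹², a⁹b, a⁹b⁻¹}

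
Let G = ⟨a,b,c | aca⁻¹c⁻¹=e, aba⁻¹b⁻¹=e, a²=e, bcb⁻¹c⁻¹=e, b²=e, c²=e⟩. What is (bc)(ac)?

Compute (bc) · (ac) by multiplying left to right and reducing via the relations at each step:
  (bc) · a = abc
  (abc) · c = ab

Answer: ab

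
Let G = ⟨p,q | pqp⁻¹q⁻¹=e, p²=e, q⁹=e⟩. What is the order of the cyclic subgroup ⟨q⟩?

|⟨q⟩| equals the order of q. Compute successive powers until reaching e:
  q¹ = q, q² = q², q³ = q³, q⁴ = q⁴, q⁵ = q⁵, q⁶ = q⁶, q⁷ = q⁷, q⁸ = q⁸, q⁹ = e.
The smallest positive k with qᵏ = e is 9, so |⟨q⟩| = 9.

Answer: 9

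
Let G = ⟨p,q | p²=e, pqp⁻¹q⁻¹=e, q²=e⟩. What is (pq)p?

Compute (pq) · p by multiplying left to right and reducing via the relations at each step:
  (pq) · p = q

Answer: q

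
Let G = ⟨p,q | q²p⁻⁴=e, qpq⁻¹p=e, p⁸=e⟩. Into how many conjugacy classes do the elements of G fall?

The conjugacy classes (representative and size) are:
  [e] (size 1), [p⁷] (size 2), [p²] (size 2), [p⁵] (size 2), [p⁴] (size 1), [p²q⁻¹] (size 4), [p³q] (size 4).
Class equation: 1 + 2 + 2 + 2 + 1 + 4 + 4 = 16 = |G|. So G has 7 conjugacy classes.

Answer: 7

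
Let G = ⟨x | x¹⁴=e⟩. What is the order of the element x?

Compute successive powers until reaching e:
  x¹ = x, x² = x², x³ = x³, x⁴ = x⁴, x⁵ = x⁵, x⁶ = x⁶, x⁷ = x⁷, x⁸ = x⁸, x⁹ = x⁹, x¹⁰ = x¹⁰, x¹¹ = x¹¹, x¹² = x¹², x¹³ = x¹³, x¹⁴ = e.
The smallest positive k with xᵏ = e is 14.

Answer: 14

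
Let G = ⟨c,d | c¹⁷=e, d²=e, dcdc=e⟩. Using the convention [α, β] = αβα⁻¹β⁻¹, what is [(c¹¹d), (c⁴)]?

[(c¹¹d), (c⁴)] = (c¹¹d)·(c⁴)·(c¹¹d)⁻¹·(c⁴)⁻¹.
  (c¹¹d) · (c⁴) = c⁷d
  (c⁷d) · (c¹¹d) = c¹³
  (c¹³) · (c¹³) = c⁹

Answer: c⁹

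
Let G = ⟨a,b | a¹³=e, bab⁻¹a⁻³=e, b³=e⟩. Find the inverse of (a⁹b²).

The order of (a⁹b²) is 3 (smallest k with (a⁹b²)ᵏ = e), so (a⁹b²)⁻¹ = (a⁹b²)² = a¹²b.
Check: (a⁹b²) · (a¹²b) → (a⁹b²) · a¹² = b²;   (b²) · b = e, giving e as required.

Answer: a¹²b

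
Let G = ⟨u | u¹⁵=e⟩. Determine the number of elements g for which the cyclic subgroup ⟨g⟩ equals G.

G is cyclic of order 15. An element generates G iff its order is 15, and a cyclic group of order 15 has exactly φ(15) = 8 such elements.

Answer: 8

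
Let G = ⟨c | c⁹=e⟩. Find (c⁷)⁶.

Compute successive powers of (c⁷), reducing at each step:
  (c⁷)²: (c⁷) · c⁷ = c⁵
  (c⁷)³: (c⁵) · c⁷ = c³
  (c⁷)⁴: (c³) · c⁷ = c
  (c⁷)⁵: c · c⁷ = c⁸
  (c⁷)⁶: (c⁸) · c⁷ = c⁶

Answer: c⁶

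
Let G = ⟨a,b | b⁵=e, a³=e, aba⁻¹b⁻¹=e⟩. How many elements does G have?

Enumerate words in the generators, reducing via the relations: the distinct elements are
  {a, b, e, ab, a², b², b³, b⁴, ab², ab³, ab⁴, a²b, a²b², a²b³, a²b⁴}.
No further products give new elements, so |G| = 15.

Answer: 15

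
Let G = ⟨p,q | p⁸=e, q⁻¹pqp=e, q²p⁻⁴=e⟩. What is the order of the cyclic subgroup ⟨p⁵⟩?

|⟨p⁵⟩| equals the order of p⁵. Compute successive powers until reaching e:
  (p⁵)¹ = p⁵, (p⁵)² = p², (p⁵)³ = p⁷, (p⁵)⁴ = p⁴, (p⁵)⁵ = p, (p⁵)⁶ = p⁶, (p⁵)⁷ = p³, (p⁵)⁸ = e.
The smallest positive k with (p⁵)ᵏ = e is 8, so |⟨p⁵⟩| = 8.

Answer: 8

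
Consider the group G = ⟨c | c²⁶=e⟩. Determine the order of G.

G is generated by a single element, so G is cyclic. The relator gives c²⁶ = e and no smaller power is forced to be e, so the 26 powers {c, e, c², c³, c⁴, c⁵, c⁶, c⁷, c⁸, c⁹, c²², c²³, c²¹, c²⁰, c²⁴, c²⁵, c¹², c¹³, c¹¹, c¹⁰, c¹⁴, c¹⁵, c¹⁶, c¹⁷, c¹⁸, c¹⁹} are distinct. Hence |G| = 26.

Answer: 26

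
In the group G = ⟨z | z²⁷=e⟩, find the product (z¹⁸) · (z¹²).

Compute (z¹⁸) · (z¹²) by multiplying left to right and reducing via the relations at each step:
  (z¹⁸) · z¹² = z³

Answer: z³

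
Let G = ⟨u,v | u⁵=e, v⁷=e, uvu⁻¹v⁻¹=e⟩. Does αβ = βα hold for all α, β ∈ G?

Each pair of generators commutes: u·v = uv = v·u. Since the generators pairwise commute, every element of G commutes with every other, so G is abelian.

Answer: Yes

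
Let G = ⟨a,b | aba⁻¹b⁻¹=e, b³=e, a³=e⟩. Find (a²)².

Compute successive powers of (a²), reducing at each step:
  (a²)²: (a²) · a² = a

Answer: a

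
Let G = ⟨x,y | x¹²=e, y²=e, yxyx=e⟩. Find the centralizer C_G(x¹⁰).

⟨x¹⁰⟩ ⊆ C_G(x¹⁰) since powers of x¹⁰ commute with x¹⁰; so |C_G(x¹⁰)| ≥ |⟨x¹⁰⟩| = 6.
By orbit–stabilizer, |C_G(x¹⁰)| = |G| / |conj. class of x¹⁰| = 24 / 2 = 12.
The 12 elements commuting with x¹⁰ are {e, x, x², x³, x⁴, x⁵, x⁶, x⁷, x⁸, x⁹, x¹⁰, x¹¹}.

Answer: {e, x, x², x³, x⁴, x⁵, x⁶, x⁷, x⁸, x⁹, x¹⁰, x¹¹}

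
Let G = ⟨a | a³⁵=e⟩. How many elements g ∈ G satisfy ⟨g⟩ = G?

G is cyclic of order 35. An element generates G iff its order is 35, and a cyclic group of order 35 has exactly φ(35) = 24 such elements.

Answer: 24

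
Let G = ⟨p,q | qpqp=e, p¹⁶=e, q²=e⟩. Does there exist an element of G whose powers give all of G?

Every cyclic group is abelian. But p·q = pq while q·p = p¹⁵q, so p·q ≠ q·p and G is not abelian. Hence G is not cyclic.

Answer: No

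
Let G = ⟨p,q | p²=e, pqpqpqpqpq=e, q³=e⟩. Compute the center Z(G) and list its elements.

An element z ∈ Z(G) iff z commutes with every generator.
For example e is central: e·p = p = p·e; e·q = q = q·e.
Whereas p ∉ Z(G) since p·q = pq ≠ qp = q·p.
Checking each of the 60 elements this way gives Z(G) = {e}, of order 1.

Answer: {e}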